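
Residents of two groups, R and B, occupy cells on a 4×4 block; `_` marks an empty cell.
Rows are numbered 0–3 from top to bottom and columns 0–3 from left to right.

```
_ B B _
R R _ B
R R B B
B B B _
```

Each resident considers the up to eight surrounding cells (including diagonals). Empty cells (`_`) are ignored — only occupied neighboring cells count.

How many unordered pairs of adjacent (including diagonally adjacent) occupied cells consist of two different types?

10

Scan each occupied cell's neighbors to the right and below (and the two forward diagonals) so each pair is counted once.
From row 0: 3 unlike of 5 pairs (running 3/5).
From row 1: 1 unlike of 8 pairs (running 4/13).
From row 2: 6 unlike of 11 pairs (running 10/24).
From row 3: 0 unlike of 2 pairs (running 10/26).
Total adjacent occupied pairs: 26; unlike-type pairs: 10.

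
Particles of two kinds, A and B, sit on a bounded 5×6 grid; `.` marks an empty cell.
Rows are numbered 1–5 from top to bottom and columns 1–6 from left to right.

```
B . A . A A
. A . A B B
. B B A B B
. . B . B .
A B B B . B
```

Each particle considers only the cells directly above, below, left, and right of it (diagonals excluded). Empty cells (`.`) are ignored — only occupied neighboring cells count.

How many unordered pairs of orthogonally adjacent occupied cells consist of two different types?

Scan each occupied cell's neighbors to the right and below so each pair is counted once.
From row 1: 2 unlike of 3 pairs (running 2/3).
From row 2: 2 unlike of 6 pairs (running 4/9).
From row 3: 2 unlike of 6 pairs (running 6/15).
From row 4: 0 unlike of 1 pairs (running 6/16).
From row 5: 1 unlike of 3 pairs (running 7/19).
Total adjacent occupied pairs: 19; unlike-type pairs: 7.

7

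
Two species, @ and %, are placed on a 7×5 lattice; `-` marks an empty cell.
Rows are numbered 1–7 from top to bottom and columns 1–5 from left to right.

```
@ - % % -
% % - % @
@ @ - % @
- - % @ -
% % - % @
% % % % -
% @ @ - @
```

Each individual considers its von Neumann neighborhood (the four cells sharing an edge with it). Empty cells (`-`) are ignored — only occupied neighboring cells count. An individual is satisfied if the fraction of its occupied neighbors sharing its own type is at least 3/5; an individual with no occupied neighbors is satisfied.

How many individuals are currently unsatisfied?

(1,1)@ 0/1 unhappy
(1,3)% 1/1 ok
(1,4)% 2/2 ok
(2,1)% 1/3 unhappy
(2,2)% 1/2 unhappy
(2,4)% 2/3 ok
(2,5)@ 1/2 unhappy
(3,1)@ 1/2 unhappy
(3,2)@ 1/2 unhappy
(3,4)% 1/3 unhappy
(3,5)@ 1/2 unhappy
(4,3)% 0/1 unhappy
(4,4)@ 0/3 unhappy
(5,1)% 2/2 ok
(5,2)% 2/2 ok
(5,4)% 1/3 unhappy
(5,5)@ 0/1 unhappy
(6,1)% 3/3 ok
(6,2)% 3/4 ok
(6,3)% 2/3 ok
(6,4)% 2/2 ok
(7,1)% 1/2 unhappy
(7,2)@ 1/3 unhappy
(7,3)@ 1/2 unhappy
(7,5)@ 0/0 ok
Unsatisfied: (1,1), (2,1), (2,2), (2,5), (3,1), (3,2), (3,4), (3,5), (4,3), (4,4), (5,4), (5,5), (7,1), (7,2), (7,3) — 15 in total.

15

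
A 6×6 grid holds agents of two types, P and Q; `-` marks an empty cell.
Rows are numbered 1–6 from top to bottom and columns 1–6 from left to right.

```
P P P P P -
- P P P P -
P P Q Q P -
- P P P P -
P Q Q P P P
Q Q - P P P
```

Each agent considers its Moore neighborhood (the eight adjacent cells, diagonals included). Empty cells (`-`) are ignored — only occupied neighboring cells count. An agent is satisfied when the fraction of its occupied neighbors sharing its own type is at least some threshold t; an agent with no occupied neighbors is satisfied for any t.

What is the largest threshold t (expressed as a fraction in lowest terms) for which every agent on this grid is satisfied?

Row 1: (1,1)P 2/2 · (1,2)P 4/4 · (1,3)P 5/5 · (1,4)P 5/5 · (1,5)P 3/3
Row 2: (2,2)P 6/7 · (2,3)P 6/8 · (2,4)P 6/8 · (2,5)P 4/5
Row 3: (3,1)P 3/3 · (3,2)P 5/6 · (3,3)Q 1/8 · (3,4)Q 1/8 · (3,5)P 4/5
Row 4: (4,2)P 4/7 · (4,3)P 4/8 · (4,4)P 5/8 · (4,5)P 5/6
Row 5: (5,1)P 1/4 · (5,2)Q 3/6 · (5,3)Q 2/7 · (5,4)P 6/7 · (5,5)P 7/7 · (5,6)P 4/4
Row 6: (6,1)Q 2/3 · (6,2)Q 3/4 · (6,4)P 3/4 · (6,5)P 5/5 · (6,6)P 3/3
The smallest same-type fraction is 1/8 at (3,3), which reduces to 1/8. Any threshold above that leaves this agent unsatisfied.

1/8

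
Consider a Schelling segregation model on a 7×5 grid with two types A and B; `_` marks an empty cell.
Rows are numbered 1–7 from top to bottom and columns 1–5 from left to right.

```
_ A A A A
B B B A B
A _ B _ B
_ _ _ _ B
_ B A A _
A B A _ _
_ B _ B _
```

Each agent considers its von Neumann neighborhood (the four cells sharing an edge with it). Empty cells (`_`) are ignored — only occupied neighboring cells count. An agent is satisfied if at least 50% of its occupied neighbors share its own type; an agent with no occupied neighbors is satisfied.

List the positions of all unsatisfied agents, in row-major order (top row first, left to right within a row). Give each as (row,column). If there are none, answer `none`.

(2,4), (2,5), (3,1), (6,1)

(1,2)A 1/2 ok
(1,3)A 2/3 ok
(1,4)A 3/3 ok
(1,5)A 1/2 ok
(2,1)B 1/2 ok
(2,2)B 2/3 ok
(2,3)B 2/4 ok
(2,4)A 1/3 unhappy
(2,5)B 1/3 unhappy
(3,1)A 0/1 unhappy
(3,3)B 1/1 ok
(3,5)B 2/2 ok
(4,5)B 1/1 ok
(5,2)B 1/2 ok
(5,3)A 2/3 ok
(5,4)A 1/1 ok
(6,1)A 0/1 unhappy
(6,2)B 2/4 ok
(6,3)A 1/2 ok
(7,2)B 1/1 ok
(7,4)B 0/0 ok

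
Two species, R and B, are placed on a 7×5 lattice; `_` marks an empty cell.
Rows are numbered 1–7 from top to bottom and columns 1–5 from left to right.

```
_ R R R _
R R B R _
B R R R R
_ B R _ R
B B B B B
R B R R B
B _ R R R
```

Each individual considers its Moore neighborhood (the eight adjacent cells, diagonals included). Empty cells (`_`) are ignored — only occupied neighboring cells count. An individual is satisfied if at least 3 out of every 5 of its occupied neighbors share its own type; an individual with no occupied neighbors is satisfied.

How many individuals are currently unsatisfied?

16

Row 1: (1,2)R 3/4 ok · (1,3)R 4/5 ok · (1,4)R 2/3 ok
Row 2: (2,1)R 3/4 ok · (2,2)R 5/7 ok · (2,3)B 0/8 unhappy · (2,4)R 5/6 ok
Row 3: (3,1)B 1/4 unhappy · (3,2)R 4/7 unhappy · (3,3)R 5/7 ok · (3,4)R 5/6 ok · (3,5)R 3/3 ok
Row 4: (4,2)B 4/7 unhappy · (4,3)R 3/7 unhappy · (4,5)R 2/4 unhappy
Row 5: (5,1)B 3/4 ok · (5,2)B 4/7 unhappy · (5,3)B 4/7 unhappy · (5,4)B 3/7 unhappy · (5,5)B 2/4 unhappy
Row 6: (6,1)R 0/4 unhappy · (6,2)B 4/7 unhappy · (6,3)R 3/7 unhappy · (6,4)R 4/8 unhappy · (6,5)B 2/5 unhappy
Row 7: (7,1)B 1/2 unhappy · (7,3)R 3/4 ok · (7,4)R 4/5 ok · (7,5)R 2/3 ok
Unsatisfied: (2,3), (3,1), (3,2), (4,2), (4,3), (4,5), (5,2), (5,3), (5,4), (5,5), (6,1), (6,2), (6,3), (6,4), (6,5), (7,1) — 16 in total.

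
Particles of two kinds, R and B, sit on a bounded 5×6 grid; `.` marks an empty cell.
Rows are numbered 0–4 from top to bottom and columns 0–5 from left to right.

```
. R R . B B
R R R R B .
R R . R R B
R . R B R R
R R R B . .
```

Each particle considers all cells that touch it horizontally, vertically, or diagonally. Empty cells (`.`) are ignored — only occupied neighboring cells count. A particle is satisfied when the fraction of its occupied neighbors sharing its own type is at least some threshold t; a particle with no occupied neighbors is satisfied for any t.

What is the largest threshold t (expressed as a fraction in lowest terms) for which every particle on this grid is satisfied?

1/6

(0,1)R 4/4
(0,2)R 4/4
(0,4)B 2/3
(0,5)B 2/2
(1,0)R 4/4
(1,1)R 6/6
(1,2)R 6/6
(1,3)R 4/6
(1,4)B 3/6
(2,0)R 4/4
(2,1)R 6/6
(2,3)R 5/7
(2,4)R 4/7
(2,5)B 1/4
(3,0)R 4/4
(3,2)R 4/6
(3,3)B 1/6
(3,4)R 3/6
(3,5)R 2/3
(4,0)R 2/2
(4,1)R 4/4
(4,2)R 2/4
(4,3)B 1/4
The smallest same-type fraction is 1/6 at (3,3), which reduces to 1/6. Any threshold above that leaves this particle unsatisfied.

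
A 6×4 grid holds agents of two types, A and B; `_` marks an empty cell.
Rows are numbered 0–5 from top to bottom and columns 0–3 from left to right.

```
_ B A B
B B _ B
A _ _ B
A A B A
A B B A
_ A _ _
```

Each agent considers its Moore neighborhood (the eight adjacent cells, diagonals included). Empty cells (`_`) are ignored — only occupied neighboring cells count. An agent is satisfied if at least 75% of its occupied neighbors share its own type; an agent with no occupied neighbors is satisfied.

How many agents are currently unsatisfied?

Row 0: (0,1)B 2/3 not · (0,2)A 0/4 not · (0,3)B 1/2 not
Row 1: (1,0)B 2/3 not · (1,1)B 2/4 not · (1,3)B 2/3 not
Row 2: (2,0)A 2/4 not · (2,3)B 2/3 not
Row 3: (3,0)A 3/4 satisfied · (3,1)A 3/6 not · (3,2)B 3/6 not · (3,3)A 1/4 not
Row 4: (4,0)A 3/4 satisfied · (4,1)B 2/6 not · (4,2)B 2/6 not · (4,3)A 1/3 not
Row 5: (5,1)A 1/3 not
Unsatisfied: (0,1), (0,2), (0,3), (1,0), (1,1), (1,3), (2,0), (2,3), (3,1), (3,2), (3,3), (4,1), (4,2), (4,3), (5,1) — 15 in total.

15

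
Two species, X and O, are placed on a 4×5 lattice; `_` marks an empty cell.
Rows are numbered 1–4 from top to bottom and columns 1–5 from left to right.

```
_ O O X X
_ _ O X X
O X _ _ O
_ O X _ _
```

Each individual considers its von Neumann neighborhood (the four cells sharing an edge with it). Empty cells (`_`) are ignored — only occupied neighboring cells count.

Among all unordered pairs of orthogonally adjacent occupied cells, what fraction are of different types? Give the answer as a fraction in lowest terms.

1/2

Scan each occupied cell's neighbors to the right and below so each pair is counted once.
From row 1: 1 unlike of 6 pairs (running 1/6).
From row 2: 2 unlike of 3 pairs (running 3/9).
From row 3: 2 unlike of 2 pairs (running 5/11).
From row 4: 1 unlike of 1 pairs (running 6/12).
Total adjacent occupied pairs: 12; unlike-type pairs: 6.
6/12 reduces to 1/2.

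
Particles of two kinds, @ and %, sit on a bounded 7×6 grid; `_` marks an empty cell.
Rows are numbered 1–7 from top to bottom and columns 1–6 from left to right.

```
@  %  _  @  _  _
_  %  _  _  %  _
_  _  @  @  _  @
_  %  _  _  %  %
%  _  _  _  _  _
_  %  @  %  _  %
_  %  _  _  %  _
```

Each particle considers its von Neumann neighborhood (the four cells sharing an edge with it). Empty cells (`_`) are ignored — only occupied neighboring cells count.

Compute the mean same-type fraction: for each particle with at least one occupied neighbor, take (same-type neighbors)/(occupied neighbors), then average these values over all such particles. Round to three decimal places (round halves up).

(1,1)@ 0/1
(1,2)% 1/2
(1,4)@ — no occupied neighbors
(2,2)% 1/1
(2,5)% — no occupied neighbors
(3,3)@ 1/1
(3,4)@ 1/1
(3,6)@ 0/1
(4,2)% — no occupied neighbors
(4,5)% 1/1
(4,6)% 1/2
(5,1)% — no occupied neighbors
(6,2)% 1/2
(6,3)@ 0/2
(6,4)% 0/1
(6,6)% — no occupied neighbors
(7,2)% 1/1
(7,5)% — no occupied neighbors
Sum over 12 particles: 0/1 + 1/2 + 1/1 + 1/1 + 1/1 + 0/1 + 1/1 + 1/2 + 1/2 + 0/2 + 0/1 + 1/1 = 13/2; mean = 13/2 ÷ 12 = 13/24 = 0.541666… → 0.542.

0.542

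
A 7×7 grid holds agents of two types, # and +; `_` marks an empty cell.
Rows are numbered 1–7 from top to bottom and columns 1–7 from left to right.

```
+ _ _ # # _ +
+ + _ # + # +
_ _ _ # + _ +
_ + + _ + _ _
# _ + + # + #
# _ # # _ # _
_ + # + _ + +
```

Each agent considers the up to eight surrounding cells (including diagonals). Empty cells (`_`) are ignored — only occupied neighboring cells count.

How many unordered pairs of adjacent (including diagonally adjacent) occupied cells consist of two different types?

31

Scan each occupied cell's neighbors to the right and below (and the two forward diagonals) so each pair is counted once.
Row 1: +(1,1)–+(2,1)= +(1,1)–+(2,2)= #(1,4)–#(1,5)= #(1,4)–#(2,4)= #(1,4)–+(2,5)≠ #(1,5)–+(2,5)≠ #(1,5)–#(2,6)= #(1,5)–#(2,4)= +(1,7)–+(2,7)= +(1,7)–#(2,6)≠  → 3/10 unlike.
Row 2: +(2,1)–+(2,2)= #(2,4)–+(2,5)≠ #(2,4)–#(3,4)= #(2,4)–+(3,5)≠ +(2,5)–#(2,6)≠ +(2,5)–+(3,5)= +(2,5)–#(3,4)≠ #(2,6)–+(2,7)≠ #(2,6)–+(3,7)≠ #(2,6)–+(3,5)≠ +(2,7)–+(3,7)=  → 7/11 unlike.
Row 3: #(3,4)–+(3,5)≠ #(3,4)–+(4,5)≠ #(3,4)–+(4,3)≠ +(3,5)–+(4,5)=  → 3/4 unlike.
Row 4: +(4,2)–+(4,3)= +(4,2)–+(5,3)= +(4,2)–#(5,1)≠ +(4,3)–+(5,3)= +(4,3)–+(5,4)= +(4,5)–#(5,5)≠ +(4,5)–+(5,6)= +(4,5)–+(5,4)=  → 2/8 unlike.
Row 5: #(5,1)–#(6,1)= +(5,3)–+(5,4)= +(5,3)–#(6,3)≠ +(5,3)–#(6,4)≠ +(5,4)–#(5,5)≠ +(5,4)–#(6,4)≠ +(5,4)–#(6,3)≠ #(5,5)–+(5,6)≠ #(5,5)–#(6,6)= #(5,5)–#(6,4)= +(5,6)–#(5,7)≠ +(5,6)–#(6,6)≠ #(5,7)–#(6,6)=  → 8/13 unlike.
Row 6: #(6,1)–+(7,2)≠ #(6,3)–#(6,4)= #(6,3)–#(7,3)= #(6,3)–+(7,4)≠ #(6,3)–+(7,2)≠ #(6,4)–+(7,4)≠ #(6,4)–#(7,3)= #(6,6)–+(7,6)≠ #(6,6)–+(7,7)≠  → 6/9 unlike.
Row 7: +(7,2)–#(7,3)≠ #(7,3)–+(7,4)≠ +(7,6)–+(7,7)=  → 2/3 unlike.
Total adjacent occupied pairs: 58; unlike-type pairs: 31.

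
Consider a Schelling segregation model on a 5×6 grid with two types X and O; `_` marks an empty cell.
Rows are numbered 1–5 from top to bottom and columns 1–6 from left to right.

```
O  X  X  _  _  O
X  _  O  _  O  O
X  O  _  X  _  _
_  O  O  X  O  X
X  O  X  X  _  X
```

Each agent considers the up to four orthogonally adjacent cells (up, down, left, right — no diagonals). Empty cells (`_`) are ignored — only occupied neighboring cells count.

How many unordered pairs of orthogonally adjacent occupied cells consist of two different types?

10

Scan each occupied cell's neighbors to the right and below so each pair is counted once.
Row 1: O(1,1)–X(1,2)≠ O(1,1)–X(2,1)≠ X(1,2)–X(1,3)= X(1,3)–O(2,3)≠ O(1,6)–O(2,6)=  → 3/5 unlike.
Row 2: X(2,1)–X(3,1)= O(2,5)–O(2,6)=  → 0/2 unlike.
Row 3: X(3,1)–O(3,2)≠ O(3,2)–O(4,2)= X(3,4)–X(4,4)=  → 1/3 unlike.
Row 4: O(4,2)–O(4,3)= O(4,2)–O(5,2)= O(4,3)–X(4,4)≠ O(4,3)–X(5,3)≠ X(4,4)–O(4,5)≠ X(4,4)–X(5,4)= O(4,5)–X(4,6)≠ X(4,6)–X(5,6)=  → 4/8 unlike.
Row 5: X(5,1)–O(5,2)≠ O(5,2)–X(5,3)≠ X(5,3)–X(5,4)=  → 2/3 unlike.
Total adjacent occupied pairs: 21; unlike-type pairs: 10.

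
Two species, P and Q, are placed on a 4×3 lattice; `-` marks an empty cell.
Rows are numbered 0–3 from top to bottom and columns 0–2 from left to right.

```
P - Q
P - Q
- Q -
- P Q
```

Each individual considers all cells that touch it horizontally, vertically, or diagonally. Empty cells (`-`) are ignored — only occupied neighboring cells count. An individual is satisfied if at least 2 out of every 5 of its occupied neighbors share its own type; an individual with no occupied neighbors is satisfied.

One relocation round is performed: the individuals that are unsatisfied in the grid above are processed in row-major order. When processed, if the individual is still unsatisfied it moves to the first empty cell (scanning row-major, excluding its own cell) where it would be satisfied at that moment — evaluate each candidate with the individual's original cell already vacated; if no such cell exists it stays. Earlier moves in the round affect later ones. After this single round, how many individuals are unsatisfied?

Initially unsatisfied (in order): (3,1).
  (3,1) → (0,1).
Resulting grid:
P P Q
P - Q
- Q -
- - Q
All satisfied now.

0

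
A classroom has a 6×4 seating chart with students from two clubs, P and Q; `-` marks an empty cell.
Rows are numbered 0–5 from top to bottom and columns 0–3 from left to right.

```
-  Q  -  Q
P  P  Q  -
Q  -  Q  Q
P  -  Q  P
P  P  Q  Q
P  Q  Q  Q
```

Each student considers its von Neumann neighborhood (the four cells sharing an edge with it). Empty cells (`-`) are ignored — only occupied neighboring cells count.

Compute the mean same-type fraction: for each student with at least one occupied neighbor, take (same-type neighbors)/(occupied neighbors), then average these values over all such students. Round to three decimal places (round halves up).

(0,1)Q 0/1
(0,3)Q — no occupied neighbors
(1,0)P 1/2
(1,1)P 1/3
(1,2)Q 1/2
(2,0)Q 0/2
(2,2)Q 3/3
(2,3)Q 1/2
(3,0)P 1/2
(3,2)Q 2/3
(3,3)P 0/3
(4,0)P 3/3
(4,1)P 1/3
(4,2)Q 3/4
(4,3)Q 2/3
(5,0)P 1/2
(5,1)Q 1/3
(5,2)Q 3/3
(5,3)Q 2/2
Sum over 18 students: 0/1 + 1/2 + 1/3 + 1/2 + 0/2 + 3/3 + 1/2 + 1/2 + 2/3 + 0/3 + 3/3 + 1/3 + 3/4 + 2/3 + 1/2 + 1/3 + 3/3 + 2/2 = 115/12; mean = 115/12 ÷ 18 = 115/216 = 0.532407… → 0.532.

0.532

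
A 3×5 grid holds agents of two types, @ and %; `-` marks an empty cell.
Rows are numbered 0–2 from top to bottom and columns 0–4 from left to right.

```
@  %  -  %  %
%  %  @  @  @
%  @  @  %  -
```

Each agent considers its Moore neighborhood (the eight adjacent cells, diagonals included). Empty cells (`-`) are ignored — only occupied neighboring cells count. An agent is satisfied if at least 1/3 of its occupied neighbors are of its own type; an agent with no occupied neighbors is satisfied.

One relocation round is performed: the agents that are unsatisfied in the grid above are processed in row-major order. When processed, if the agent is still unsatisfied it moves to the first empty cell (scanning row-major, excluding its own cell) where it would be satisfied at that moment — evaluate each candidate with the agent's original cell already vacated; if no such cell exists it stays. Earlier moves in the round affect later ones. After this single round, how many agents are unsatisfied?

2

Initially unsatisfied (in order): (0,0), (0,3), (1,4), (2,3).
  (0,0) → (0,2).
  (0,3) → (0,0).
  (1,4): now satisfied by earlier moves; stays.
  (2,3): no empty cell satisfies it; stays.
Resulting grid:
% % @ - %
% % @ @ @
% @ @ % -
Unsatisfied now: (0,4), (2,3).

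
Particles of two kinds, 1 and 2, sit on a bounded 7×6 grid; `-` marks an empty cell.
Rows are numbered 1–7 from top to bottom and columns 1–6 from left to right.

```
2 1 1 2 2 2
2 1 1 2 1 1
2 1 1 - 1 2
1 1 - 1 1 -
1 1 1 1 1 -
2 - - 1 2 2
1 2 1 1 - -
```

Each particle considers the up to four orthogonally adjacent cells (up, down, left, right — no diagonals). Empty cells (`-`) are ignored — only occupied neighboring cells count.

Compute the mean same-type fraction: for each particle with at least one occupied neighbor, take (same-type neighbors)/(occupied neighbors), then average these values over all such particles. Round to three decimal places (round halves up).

(1,1)2 1/2
(1,2)1 2/3
(1,3)1 2/3
(1,4)2 2/3
(1,5)2 2/3
(1,6)2 1/2
(2,1)2 2/3
(2,2)1 3/4
(2,3)1 3/4
(2,4)2 1/3
(2,5)1 2/4
(2,6)1 1/3
(3,1)2 1/3
(3,2)1 3/4
(3,3)1 2/2
(3,5)1 2/3
(3,6)2 0/2
(4,1)1 2/3
(4,2)1 3/3
(4,4)1 2/2
(4,5)1 3/3
(5,1)1 2/3
(5,2)1 3/3
(5,3)1 2/2
(5,4)1 4/4
(5,5)1 2/3
(6,1)2 0/2
(6,4)1 2/3
(6,5)2 1/3
(6,6)2 1/1
(7,1)1 0/2
(7,2)2 0/2
(7,3)1 1/2
(7,4)1 2/2
Sum over 34 particles: 1/2 + 2/3 + 2/3 + 2/3 + 2/3 + 1/2 + 2/3 + 3/4 + 3/4 + 1/3 + 2/4 + 1/3 + 1/3 + 3/4 + 2/2 + 2/3 + 0/2 + 2/3 + 3/3 + 2/2 + 3/3 + 2/3 + 3/3 + 2/2 + 4/4 + 2/3 + 0/2 + 2/3 + 1/3 + 1/1 + 0/2 + 0/2 + 1/2 + 2/2 = 85/4; mean = 85/4 ÷ 34 = 5/8 = 0.625 → 0.625.

0.625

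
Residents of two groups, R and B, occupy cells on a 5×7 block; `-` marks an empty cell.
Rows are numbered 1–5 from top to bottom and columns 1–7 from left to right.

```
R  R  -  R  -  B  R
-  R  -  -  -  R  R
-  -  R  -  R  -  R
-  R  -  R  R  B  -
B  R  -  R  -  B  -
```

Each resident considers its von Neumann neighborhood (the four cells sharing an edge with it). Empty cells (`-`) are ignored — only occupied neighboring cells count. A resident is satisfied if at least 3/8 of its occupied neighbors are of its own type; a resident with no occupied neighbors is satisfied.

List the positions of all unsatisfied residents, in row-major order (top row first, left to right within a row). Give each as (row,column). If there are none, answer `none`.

(1,1)R 1/1 ✓
(1,2)R 2/2 ✓
(1,4)R 0/0 ✓
(1,6)B 0/2 ✗
(1,7)R 1/2 ✓
(2,2)R 1/1 ✓
(2,6)R 1/2 ✓
(2,7)R 3/3 ✓
(3,3)R 0/0 ✓
(3,5)R 1/1 ✓
(3,7)R 1/1 ✓
(4,2)R 1/1 ✓
(4,4)R 2/2 ✓
(4,5)R 2/3 ✓
(4,6)B 1/2 ✓
(5,1)B 0/1 ✗
(5,2)R 1/2 ✓
(5,4)R 1/1 ✓
(5,6)B 1/1 ✓

(1,6), (5,1)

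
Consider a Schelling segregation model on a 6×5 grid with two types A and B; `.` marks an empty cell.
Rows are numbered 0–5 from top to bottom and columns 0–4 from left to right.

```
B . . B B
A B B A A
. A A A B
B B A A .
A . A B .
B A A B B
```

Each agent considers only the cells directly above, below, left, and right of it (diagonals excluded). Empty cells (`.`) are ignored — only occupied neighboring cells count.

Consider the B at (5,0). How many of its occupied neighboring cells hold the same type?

0

Occupied neighbors of (5,0): (4,0)=A, (5,1)=A.
Same type (B): 0 of 2.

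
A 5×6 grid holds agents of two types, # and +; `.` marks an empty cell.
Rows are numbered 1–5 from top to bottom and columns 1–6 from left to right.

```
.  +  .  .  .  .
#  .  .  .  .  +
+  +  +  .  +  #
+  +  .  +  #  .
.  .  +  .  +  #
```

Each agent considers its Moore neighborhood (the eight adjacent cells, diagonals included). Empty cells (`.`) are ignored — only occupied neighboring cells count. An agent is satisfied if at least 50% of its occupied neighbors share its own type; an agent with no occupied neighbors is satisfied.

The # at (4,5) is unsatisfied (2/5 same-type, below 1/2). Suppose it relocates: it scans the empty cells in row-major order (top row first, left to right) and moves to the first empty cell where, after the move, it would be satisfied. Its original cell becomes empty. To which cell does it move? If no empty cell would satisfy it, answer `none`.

Vacating (4,5). Empty cells in order:
  (1,1): 1/2 same-type → satisfied — stop here.

(1,1)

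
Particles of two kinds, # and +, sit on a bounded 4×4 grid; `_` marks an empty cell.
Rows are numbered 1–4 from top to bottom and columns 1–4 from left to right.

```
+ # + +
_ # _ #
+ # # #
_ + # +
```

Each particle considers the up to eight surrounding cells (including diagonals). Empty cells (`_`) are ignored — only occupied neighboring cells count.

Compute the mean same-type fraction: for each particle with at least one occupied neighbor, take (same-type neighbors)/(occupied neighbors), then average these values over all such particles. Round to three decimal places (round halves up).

0.410

Row 1: (1,1)+ 0/2 · (1,2)# 1/3 · (1,3)+ 1/4 · (1,4)+ 1/2
Row 2: (2,2)# 3/6 · (2,4)# 2/4
Row 3: (3,1)+ 1/3 · (3,2)# 3/5 · (3,3)# 5/7 · (3,4)# 3/4
Row 4: (4,2)+ 1/4 · (4,3)# 3/5 · (4,4)+ 0/3
Sum over 13 particles: 0/2 + 1/3 + 1/4 + 1/2 + 3/6 + 2/4 + 1/3 + 3/5 + 5/7 + 3/4 + 1/4 + 3/5 + 0/3 = 2239/420; mean = 2239/420 ÷ 13 = 2239/5460 = 0.410073… → 0.410.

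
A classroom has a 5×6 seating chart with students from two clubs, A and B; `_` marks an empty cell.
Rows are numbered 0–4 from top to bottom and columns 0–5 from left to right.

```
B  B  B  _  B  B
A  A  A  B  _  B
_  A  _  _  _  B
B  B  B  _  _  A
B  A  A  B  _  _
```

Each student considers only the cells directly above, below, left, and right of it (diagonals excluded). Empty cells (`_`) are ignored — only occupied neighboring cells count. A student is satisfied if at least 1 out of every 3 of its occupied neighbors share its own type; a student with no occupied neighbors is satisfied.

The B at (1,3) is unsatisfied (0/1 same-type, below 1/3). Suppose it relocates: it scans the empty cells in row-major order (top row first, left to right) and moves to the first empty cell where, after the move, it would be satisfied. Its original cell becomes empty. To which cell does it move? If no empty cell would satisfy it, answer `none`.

(0,3)

Vacating (1,3). Empty cells in order:
  (0,3): 2/2 same-type → satisfied — stop here.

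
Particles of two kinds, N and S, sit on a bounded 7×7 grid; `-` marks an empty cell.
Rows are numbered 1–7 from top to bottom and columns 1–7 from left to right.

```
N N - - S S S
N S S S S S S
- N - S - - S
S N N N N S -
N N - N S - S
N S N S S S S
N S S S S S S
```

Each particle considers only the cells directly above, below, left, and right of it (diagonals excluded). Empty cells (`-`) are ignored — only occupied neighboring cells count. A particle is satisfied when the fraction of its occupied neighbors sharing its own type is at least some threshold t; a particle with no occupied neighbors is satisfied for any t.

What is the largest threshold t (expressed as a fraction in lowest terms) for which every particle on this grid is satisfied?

0/1

Row 1: (1,1)N 2/2 · (1,2)N 1/2 · (1,5)S 2/2 · (1,6)S 3/3 · (1,7)S 2/2
Row 2: (2,1)N 1/2 · (2,2)S 1/4 · (2,3)S 2/2 · (2,4)S 3/3 · (2,5)S 3/3 · (2,6)S 3/3 · (2,7)S 3/3
Row 3: (3,2)N 1/2 · (3,4)S 1/2 · (3,7)S 1/1
Row 4: (4,1)S 0/2 · (4,2)N 3/4 · (4,3)N 2/2 · (4,4)N 3/4 · (4,5)N 1/3 · (4,6)S 0/1
Row 5: (5,1)N 2/3 · (5,2)N 2/3 · (5,4)N 1/3 · (5,5)S 1/3 · (5,7)S 1/1
Row 6: (6,1)N 2/3 · (6,2)S 1/4 · (6,3)N 0/3 · (6,4)S 2/4 · (6,5)S 4/4 · (6,6)S 3/3 · (6,7)S 3/3
Row 7: (7,1)N 1/2 · (7,2)S 2/3 · (7,3)S 2/3 · (7,4)S 3/3 · (7,5)S 3/3 · (7,6)S 3/3 · (7,7)S 2/2
The smallest same-type fraction is 0/2 at (4,1), which reduces to 0/1. Any threshold above that leaves this particle unsatisfied.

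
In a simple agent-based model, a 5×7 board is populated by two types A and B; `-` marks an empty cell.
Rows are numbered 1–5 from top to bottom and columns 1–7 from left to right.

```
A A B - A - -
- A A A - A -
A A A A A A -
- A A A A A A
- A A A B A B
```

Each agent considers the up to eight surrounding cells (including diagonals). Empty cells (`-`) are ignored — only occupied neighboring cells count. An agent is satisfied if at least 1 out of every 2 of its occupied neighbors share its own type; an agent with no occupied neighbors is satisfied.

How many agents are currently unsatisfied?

3

(1,1)A 2/2 ✓
(1,2)A 3/4 ✓
(1,3)B 0/4 ✗
(1,5)A 2/2 ✓
(2,2)A 6/7 ✓
(2,3)A 6/7 ✓
(2,4)A 5/6 ✓
(2,6)A 3/3 ✓
(3,1)A 3/3 ✓
(3,2)A 6/6 ✓
(3,3)A 8/8 ✓
(3,4)A 7/7 ✓
(3,5)A 7/7 ✓
(3,6)A 5/5 ✓
(4,2)A 6/6 ✓
(4,3)A 8/8 ✓
(4,4)A 7/8 ✓
(4,5)A 7/8 ✓
(4,6)A 5/7 ✓
(4,7)A 3/4 ✓
(5,2)A 3/3 ✓
(5,3)A 5/5 ✓
(5,4)A 4/5 ✓
(5,5)B 0/5 ✗
(5,6)A 3/5 ✓
(5,7)B 0/3 ✗
Unsatisfied: (1,3), (5,5), (5,7) — 3 in total.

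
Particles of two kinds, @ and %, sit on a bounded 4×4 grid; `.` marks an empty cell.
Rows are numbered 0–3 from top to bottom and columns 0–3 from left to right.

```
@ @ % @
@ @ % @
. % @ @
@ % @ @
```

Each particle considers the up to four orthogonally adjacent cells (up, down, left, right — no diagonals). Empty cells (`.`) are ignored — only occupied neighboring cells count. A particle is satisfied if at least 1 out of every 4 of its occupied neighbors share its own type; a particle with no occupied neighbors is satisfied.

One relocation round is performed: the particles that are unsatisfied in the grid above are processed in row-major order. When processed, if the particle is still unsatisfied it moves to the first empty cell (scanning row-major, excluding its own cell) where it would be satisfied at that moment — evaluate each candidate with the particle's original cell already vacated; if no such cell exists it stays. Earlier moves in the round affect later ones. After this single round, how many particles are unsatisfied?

0

Initially unsatisfied (in order): (3,0).
  (3,0) → (2,0).
Resulting grid:
@ @ % @
@ @ % @
@ % @ @
. % @ @
All satisfied now.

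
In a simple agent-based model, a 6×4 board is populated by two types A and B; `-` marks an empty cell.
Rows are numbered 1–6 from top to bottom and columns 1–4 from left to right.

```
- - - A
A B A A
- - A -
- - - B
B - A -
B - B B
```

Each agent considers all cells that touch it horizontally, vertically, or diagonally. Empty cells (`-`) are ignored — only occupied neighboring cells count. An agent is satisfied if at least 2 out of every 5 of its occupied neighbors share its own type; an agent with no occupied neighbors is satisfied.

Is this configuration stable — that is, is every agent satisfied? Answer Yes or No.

(1,4)A 2/2 ✓
(2,1)A 0/1 ✗
(2,2)B 0/3 ✗
(2,3)A 3/4 ✓
(2,4)A 3/3 ✓
(3,3)A 2/4 ✓
(4,4)B 0/2 ✗
(5,1)B 1/1 ✓
(5,3)A 0/3 ✗
(6,1)B 1/1 ✓
(6,3)B 1/2 ✓
(6,4)B 1/2 ✓
For instance (2,1) has only 0/1 same-type neighbors, below 2/5.

No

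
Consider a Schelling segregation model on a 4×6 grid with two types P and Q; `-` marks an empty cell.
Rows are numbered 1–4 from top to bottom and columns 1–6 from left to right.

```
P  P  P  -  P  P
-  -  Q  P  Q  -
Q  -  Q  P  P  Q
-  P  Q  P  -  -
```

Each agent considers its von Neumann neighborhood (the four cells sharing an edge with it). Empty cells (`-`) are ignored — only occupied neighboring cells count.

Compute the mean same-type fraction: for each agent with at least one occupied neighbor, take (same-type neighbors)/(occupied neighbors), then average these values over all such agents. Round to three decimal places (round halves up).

(1,1)P 1/1
(1,2)P 2/2
(1,3)P 1/2
(1,5)P 1/2
(1,6)P 1/1
(2,3)Q 1/3
(2,4)P 1/3
(2,5)Q 0/3
(3,1)Q — no occupied neighbors
(3,3)Q 2/3
(3,4)P 3/4
(3,5)P 1/3
(3,6)Q 0/1
(4,2)P 0/1
(4,3)Q 1/3
(4,4)P 1/2
Sum over 15 agents: 1/1 + 2/2 + 1/2 + 1/2 + 1/1 + 1/3 + 1/3 + 0/3 + 2/3 + 3/4 + 1/3 + 0/1 + 0/1 + 1/3 + 1/2 = 29/4; mean = 29/4 ÷ 15 = 29/60 = 0.483333… → 0.483.

0.483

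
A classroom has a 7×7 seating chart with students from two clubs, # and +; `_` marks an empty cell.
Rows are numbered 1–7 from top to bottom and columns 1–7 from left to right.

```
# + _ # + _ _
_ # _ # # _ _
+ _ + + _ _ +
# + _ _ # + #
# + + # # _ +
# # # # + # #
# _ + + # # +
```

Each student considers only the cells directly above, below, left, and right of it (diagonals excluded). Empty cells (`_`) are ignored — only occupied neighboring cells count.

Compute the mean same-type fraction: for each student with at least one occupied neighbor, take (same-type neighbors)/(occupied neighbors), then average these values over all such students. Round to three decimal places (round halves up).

Row 1: (1,1)# 0/1 · (1,2)+ 0/2 · (1,4)# 1/2 · (1,5)+ 0/2
Row 2: (2,2)# 0/1 · (2,4)# 2/3 · (2,5)# 1/2
Row 3: (3,1)+ 0/1 · (3,3)+ 1/1 · (3,4)+ 1/2 · (3,7)+ 0/1
Row 4: (4,1)# 1/3 · (4,2)+ 1/2 · (4,5)# 1/2 · (4,6)+ 0/2 · (4,7)# 0/3
Row 5: (5,1)# 2/3 · (5,2)+ 2/4 · (5,3)+ 1/3 · (5,4)# 2/3 · (5,5)# 2/3 · (5,7)+ 0/2
Row 6: (6,1)# 3/3 · (6,2)# 2/3 · (6,3)# 2/4 · (6,4)# 2/4 · (6,5)+ 0/4 · (6,6)# 2/3 · (6,7)# 1/3
Row 7: (7,1)# 1/1 · (7,3)+ 1/2 · (7,4)+ 1/3 · (7,5)# 1/3 · (7,6)# 2/3 · (7,7)+ 0/2
Sum over 35 students: 0/1 + 0/2 + 1/2 + 0/2 + 0/1 + 2/3 + 1/2 + 0/1 + 1/1 + 1/2 + 0/1 + 1/3 + 1/2 + 1/2 + 0/2 + 0/3 + 2/3 + 2/4 + 1/3 + 2/3 + 2/3 + 0/2 + 3/3 + 2/3 + 2/4 + 2/4 + 0/4 + 2/3 + 1/3 + 1/1 + 1/2 + 1/3 + 1/3 + 2/3 + 0/2 = 83/6; mean = 83/6 ÷ 35 = 83/210 = 0.395238… → 0.395.

0.395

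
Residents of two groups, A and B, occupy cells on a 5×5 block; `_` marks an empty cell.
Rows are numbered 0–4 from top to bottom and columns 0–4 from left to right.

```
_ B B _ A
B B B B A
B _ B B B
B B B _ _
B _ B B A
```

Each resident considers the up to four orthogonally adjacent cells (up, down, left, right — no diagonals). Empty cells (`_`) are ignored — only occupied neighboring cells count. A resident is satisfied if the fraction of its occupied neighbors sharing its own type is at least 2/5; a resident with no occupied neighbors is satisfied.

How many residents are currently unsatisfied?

2

(0,1)B 2/2 ✓
(0,2)B 2/2 ✓
(0,4)A 1/1 ✓
(1,0)B 2/2 ✓
(1,1)B 3/3 ✓
(1,2)B 4/4 ✓
(1,3)B 2/3 ✓
(1,4)A 1/3 ✗
(2,0)B 2/2 ✓
(2,2)B 3/3 ✓
(2,3)B 3/3 ✓
(2,4)B 1/2 ✓
(3,0)B 3/3 ✓
(3,1)B 2/2 ✓
(3,2)B 3/3 ✓
(4,0)B 1/1 ✓
(4,2)B 2/2 ✓
(4,3)B 1/2 ✓
(4,4)A 0/1 ✗
Unsatisfied: (1,4), (4,4) — 2 in total.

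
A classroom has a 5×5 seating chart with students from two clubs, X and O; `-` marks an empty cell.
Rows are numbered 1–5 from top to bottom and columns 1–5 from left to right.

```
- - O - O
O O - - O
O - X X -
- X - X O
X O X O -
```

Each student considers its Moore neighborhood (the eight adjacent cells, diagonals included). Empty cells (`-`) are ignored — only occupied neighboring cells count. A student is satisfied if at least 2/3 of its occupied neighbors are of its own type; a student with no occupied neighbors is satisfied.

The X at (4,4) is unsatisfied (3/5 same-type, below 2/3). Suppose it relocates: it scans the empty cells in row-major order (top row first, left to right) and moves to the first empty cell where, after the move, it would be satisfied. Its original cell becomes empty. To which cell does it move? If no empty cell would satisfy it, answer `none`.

Vacating (4,4). Empty cells in order:
  (1,1): 0/2 same-type → still unsatisfied.
  (1,2): 0/3 same-type → still unsatisfied.
  (1,4): 0/3 same-type → still unsatisfied.
  (2,3): 2/4 same-type → still unsatisfied.
  (2,4): 2/5 same-type → still unsatisfied.
  (3,2): 2/5 same-type → still unsatisfied.
  (3,5): 1/3 same-type → still unsatisfied.
  (4,1): 2/4 same-type → still unsatisfied.
  (4,3): 4/6 same-type → satisfied — stop here.

(4,3)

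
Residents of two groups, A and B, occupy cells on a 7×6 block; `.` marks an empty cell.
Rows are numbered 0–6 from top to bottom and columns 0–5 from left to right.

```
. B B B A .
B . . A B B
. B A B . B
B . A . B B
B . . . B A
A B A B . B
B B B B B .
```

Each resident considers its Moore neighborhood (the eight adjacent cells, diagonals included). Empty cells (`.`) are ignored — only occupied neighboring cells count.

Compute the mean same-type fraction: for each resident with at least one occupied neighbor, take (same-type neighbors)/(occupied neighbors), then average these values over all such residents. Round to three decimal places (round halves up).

0.613

(0,1)B 2/2
(0,2)B 2/3
(0,3)B 2/4
(0,4)A 1/4
(1,0)B 2/2
(1,3)A 2/6
(1,4)B 4/6
(1,5)B 2/3
(2,1)B 2/4
(2,2)A 2/4
(2,3)B 2/5
(2,5)B 4/4
(3,0)B 2/2
(3,2)A 1/3
(3,4)B 4/5
(3,5)B 3/4
(4,0)B 2/3
(4,4)B 4/5
(4,5)A 0/4
(5,0)A 0/4
(5,1)B 4/6
(5,2)A 0/5
(5,3)B 4/5
(5,5)B 2/3
(6,0)B 2/3
(6,1)B 3/5
(6,2)B 4/5
(6,3)B 3/4
(6,4)B 3/3
Sum over 29 residents: 2/2 + 2/3 + 2/4 + 1/4 + 2/2 + 2/6 + 4/6 + 2/3 + 2/4 + 2/4 + 2/5 + 4/4 + 2/2 + 1/3 + 4/5 + 3/4 + 2/3 + 4/5 + 0/4 + 0/4 + 4/6 + 0/5 + 4/5 + 2/3 + 2/3 + 3/5 + 4/5 + 3/4 + 3/3 = 1067/60; mean = 1067/60 ÷ 29 = 1067/1740 = 0.613218… → 0.613.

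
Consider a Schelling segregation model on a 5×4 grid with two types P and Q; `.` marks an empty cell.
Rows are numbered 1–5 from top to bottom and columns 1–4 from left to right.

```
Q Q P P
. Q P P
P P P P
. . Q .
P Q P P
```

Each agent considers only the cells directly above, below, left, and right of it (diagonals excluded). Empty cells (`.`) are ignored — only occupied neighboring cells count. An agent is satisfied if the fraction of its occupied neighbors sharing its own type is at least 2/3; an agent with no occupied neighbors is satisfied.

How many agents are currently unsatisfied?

5

(1,1)Q 1/1 satisfied
(1,2)Q 2/3 satisfied
(1,3)P 2/3 satisfied
(1,4)P 2/2 satisfied
(2,2)Q 1/3 not
(2,3)P 3/4 satisfied
(2,4)P 3/3 satisfied
(3,1)P 1/1 satisfied
(3,2)P 2/3 satisfied
(3,3)P 3/4 satisfied
(3,4)P 2/2 satisfied
(4,3)Q 0/2 not
(5,1)P 0/1 not
(5,2)Q 0/2 not
(5,3)P 1/3 not
(5,4)P 1/1 satisfied
Unsatisfied: (2,2), (4,3), (5,1), (5,2), (5,3) — 5 in total.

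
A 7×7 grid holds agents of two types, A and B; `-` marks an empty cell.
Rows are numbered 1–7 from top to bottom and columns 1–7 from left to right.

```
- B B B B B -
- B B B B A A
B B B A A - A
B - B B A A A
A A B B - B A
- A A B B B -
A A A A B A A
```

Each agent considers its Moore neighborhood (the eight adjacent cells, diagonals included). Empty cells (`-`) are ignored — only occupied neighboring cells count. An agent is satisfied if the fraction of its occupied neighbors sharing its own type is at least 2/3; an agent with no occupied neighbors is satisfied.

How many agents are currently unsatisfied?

Row 1: (1,2)B 3/3 ok · (1,3)B 5/5 ok · (1,4)B 5/5 ok · (1,5)B 4/5 ok · (1,6)B 2/4 unhappy
Row 2: (2,2)B 6/6 ok · (2,3)B 7/8 ok · (2,4)B 6/8 ok · (2,5)B 4/7 unhappy · (2,6)A 3/6 unhappy · (2,7)A 2/3 ok
Row 3: (3,1)B 3/3 ok · (3,2)B 6/6 ok · (3,3)B 6/7 ok · (3,4)A 2/8 unhappy · (3,5)A 4/7 unhappy · (3,7)A 4/4 ok
Row 4: (4,1)B 2/4 unhappy · (4,3)B 5/7 ok · (4,4)B 4/7 unhappy · (4,5)A 3/6 unhappy · (4,6)A 5/6 ok · (4,7)A 3/4 ok
Row 5: (5,1)A 2/3 ok · (5,2)A 3/6 unhappy · (5,3)B 4/7 unhappy · (5,4)B 5/7 ok · (5,6)B 2/6 unhappy · (5,7)A 2/4 unhappy
Row 6: (6,2)A 6/7 ok · (6,3)A 5/8 unhappy · (6,4)B 4/7 unhappy · (6,5)B 5/7 ok · (6,6)B 3/6 unhappy
Row 7: (7,1)A 2/2 ok · (7,2)A 4/4 ok · (7,3)A 4/5 ok · (7,4)A 2/5 unhappy · (7,5)B 3/5 unhappy · (7,6)A 1/4 unhappy · (7,7)A 1/2 unhappy
Unsatisfied: (1,6), (2,5), (2,6), (3,4), (3,5), (4,1), (4,4), (4,5), (5,2), (5,3), (5,6), (5,7), (6,3), (6,4), (6,6), (7,4), (7,5), (7,6), (7,7) — 19 in total.

19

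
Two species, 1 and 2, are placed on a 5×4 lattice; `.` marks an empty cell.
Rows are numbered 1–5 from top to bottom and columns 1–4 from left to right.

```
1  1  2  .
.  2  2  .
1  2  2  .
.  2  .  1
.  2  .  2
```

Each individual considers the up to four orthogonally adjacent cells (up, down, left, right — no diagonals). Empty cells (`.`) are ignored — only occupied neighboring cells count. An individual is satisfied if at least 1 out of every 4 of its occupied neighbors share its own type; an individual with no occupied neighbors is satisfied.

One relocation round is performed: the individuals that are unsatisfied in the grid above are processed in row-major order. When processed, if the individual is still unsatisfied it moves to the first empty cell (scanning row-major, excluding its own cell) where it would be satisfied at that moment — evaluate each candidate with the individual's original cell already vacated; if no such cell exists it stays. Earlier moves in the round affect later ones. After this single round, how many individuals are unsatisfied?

0

Initially unsatisfied (in order): (3,1), (4,4), (5,4).
  (3,1) → (2,1).
  (4,4) → (3,1).
  (5,4): now satisfied by earlier moves; stays.
Resulting grid:
1 1 2 .
1 2 2 .
1 2 2 .
. 2 . .
. 2 . 2
All satisfied now.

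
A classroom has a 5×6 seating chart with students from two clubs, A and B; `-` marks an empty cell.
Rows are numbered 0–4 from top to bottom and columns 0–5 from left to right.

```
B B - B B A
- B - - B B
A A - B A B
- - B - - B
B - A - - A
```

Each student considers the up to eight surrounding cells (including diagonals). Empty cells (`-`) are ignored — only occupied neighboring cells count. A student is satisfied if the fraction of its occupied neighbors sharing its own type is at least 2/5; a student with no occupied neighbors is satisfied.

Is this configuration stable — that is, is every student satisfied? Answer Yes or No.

No

(0,0)B 2/2 ✓
(0,1)B 2/2 ✓
(0,3)B 2/2 ✓
(0,4)B 3/4 ✓
(0,5)A 0/3 ✗
(1,1)B 2/4 ✓
(1,4)B 5/7 ✓
(1,5)B 3/5 ✓
(2,0)A 1/2 ✓
(2,1)A 1/3 ✗
(2,3)B 2/3 ✓
(2,4)A 0/5 ✗
(2,5)B 3/4 ✓
(3,2)B 1/3 ✗
(3,5)B 1/3 ✗
(4,0)B 0/0 ✓
(4,2)A 0/1 ✗
(4,5)A 0/1 ✗
For instance (0,5) has only 0/3 same-type neighbors, below 2/5.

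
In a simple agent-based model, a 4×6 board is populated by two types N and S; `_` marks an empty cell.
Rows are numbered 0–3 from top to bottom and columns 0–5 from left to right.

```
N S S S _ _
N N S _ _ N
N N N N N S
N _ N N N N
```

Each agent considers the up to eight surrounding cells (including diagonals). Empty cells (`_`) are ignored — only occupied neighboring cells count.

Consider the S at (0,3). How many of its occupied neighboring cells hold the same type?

Occupied neighbors of (0,3): (0,2)=S, (1,2)=S.
Same type (S): 2 of 2.

2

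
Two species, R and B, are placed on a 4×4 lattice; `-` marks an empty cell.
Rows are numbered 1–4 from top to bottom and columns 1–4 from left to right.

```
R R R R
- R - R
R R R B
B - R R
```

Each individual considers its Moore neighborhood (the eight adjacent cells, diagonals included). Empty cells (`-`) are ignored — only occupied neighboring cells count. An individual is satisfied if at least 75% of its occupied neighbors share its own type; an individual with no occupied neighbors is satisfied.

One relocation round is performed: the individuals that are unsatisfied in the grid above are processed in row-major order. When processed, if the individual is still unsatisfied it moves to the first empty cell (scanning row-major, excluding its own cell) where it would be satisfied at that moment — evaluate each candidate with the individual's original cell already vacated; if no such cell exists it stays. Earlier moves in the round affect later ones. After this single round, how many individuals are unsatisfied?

3

Initially unsatisfied (in order): (3,1), (3,4), (4,1), (4,4).
  (3,1) → (2,1).
  (3,4): no empty cell satisfies it; stays.
  (4,1): no empty cell satisfies it; stays.
  (4,4) → (2,3).
Resulting grid:
R R R R
R R R R
- R R B
B - R -
Unsatisfied now: (3,4), (4,1), (4,3).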